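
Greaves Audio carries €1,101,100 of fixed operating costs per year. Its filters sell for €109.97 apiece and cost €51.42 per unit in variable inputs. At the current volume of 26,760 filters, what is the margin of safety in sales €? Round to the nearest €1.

€874,685

Each unit contributes €109.97 − €51.42 = €58.55. Break-even units = €1,101,100 ÷ €58.55 = 18,806.15; break-even revenue = 18,806.15 × €109.97 = €2,068,112.16.
Current sales = 26,760 × €109.97 = €2,942,797.20.
Margin of safety = €2,942,797.20 − €2,068,112.16 = €874,685.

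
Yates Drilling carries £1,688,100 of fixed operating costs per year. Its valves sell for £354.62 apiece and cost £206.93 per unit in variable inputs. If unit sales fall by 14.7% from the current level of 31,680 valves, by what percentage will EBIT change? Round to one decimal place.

-23.0%

Total contribution margin = 31,680 × £147.69 = £4,678,819.20.
Operating income = contribution − fixed costs = £4,678,819.20 − £1,688,100 = £2,990,719.20.
Degree of operating leverage = £4,678,819.20 / £2,990,719.20 = 1.5644.
So EBIT moves 1.5644 × (-14.7%) = -23.0%.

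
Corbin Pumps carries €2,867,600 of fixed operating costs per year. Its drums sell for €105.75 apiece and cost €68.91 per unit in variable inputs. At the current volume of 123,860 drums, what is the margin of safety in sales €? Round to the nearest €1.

Unit CM = price − variable cost = €105.75 − €68.91 = €36.84. Break-even units = €2,867,600 ÷ €36.84 = 77,839.31; break-even revenue = 77,839.31 × €105.75 = €8,231,506.51.
Current sales = 123,860 × €105.75 = €13,098,195.00.
Margin of safety = €13,098,195.00 − €8,231,506.51 = €4,866,688.

€4,866,688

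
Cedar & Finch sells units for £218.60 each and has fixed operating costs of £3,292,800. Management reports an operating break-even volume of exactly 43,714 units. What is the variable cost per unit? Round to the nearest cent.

£143.27

Contribution per unit must be FC / Q = £3,292,800 / 43,714 = £75.3260.
Variable cost per unit = £218.60 − £75.3260 = £143.27.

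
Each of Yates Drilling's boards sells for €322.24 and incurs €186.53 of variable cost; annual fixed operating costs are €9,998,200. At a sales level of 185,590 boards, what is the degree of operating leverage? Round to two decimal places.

1.66

Contribution at this volume is 185,590 × €135.71 = €25,186,418.90.
Subtracting fixed costs: EBIT = €25,186,418.90 − €9,998,200 = €15,188,218.90.
Degree of operating leverage = €25,186,418.90 / €15,188,218.90 = 1.6583.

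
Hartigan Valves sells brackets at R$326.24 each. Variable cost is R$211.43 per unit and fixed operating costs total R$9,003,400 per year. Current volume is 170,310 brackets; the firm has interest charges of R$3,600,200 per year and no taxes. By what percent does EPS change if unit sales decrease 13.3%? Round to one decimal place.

Total contribution margin = 170,310 × R$114.81 = R$19,553,291.10.
EBIT = R$19,553,291.10 − R$9,003,400 = R$10,549,891.10.
After interest of R$3,600,200.00, pre-tax earnings = R$6,949,691.10.
Degree of combined leverage = contribution ÷ (EBIT − I) = R$19,553,291.10 ÷ R$6,949,691.10 = 2.8135.
%ΔEPS = DCL × %ΔSales = 2.8135 × -13.3% = -37.4%.

-37.4%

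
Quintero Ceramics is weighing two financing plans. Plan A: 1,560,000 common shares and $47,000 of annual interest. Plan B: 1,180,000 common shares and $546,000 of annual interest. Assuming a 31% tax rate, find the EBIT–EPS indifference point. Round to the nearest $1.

$2,095,526

Set EPS_A = EPS_B: (EBIT − $47,000)(1 − 0.31) ÷ 1,560,000 = (EBIT − $546,000)(1 − 0.31) ÷ 1,180,000.
The (1 − t) factor cancels: (EBIT − 47,000) × 1,180,000 = (EBIT − 546,000) × 1,560,000.
Solving, EBIT = (546,000·1,560,000 − 47,000·1,180,000) / (1,560,000 − 1,180,000) = 796,300,000,000 / 380,000 = 2,095,526.32.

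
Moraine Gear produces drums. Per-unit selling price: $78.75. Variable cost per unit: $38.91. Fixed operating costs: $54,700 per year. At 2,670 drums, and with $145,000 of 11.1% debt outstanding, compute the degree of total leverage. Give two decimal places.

2.99

Contribution at this volume is 2,670 × $39.84 = $106,372.80.
EBIT = $106,372.80 − $54,700 = $51,672.80. Interest = $16,095.00.
DOL = $106,372.80 ÷ $51,672.80 = 2.0586; DFL = $51,672.80 ÷ $35,577.80 = 1.4524.
DCL = DOL × DFL = 2.0586 × 1.4524 = 2.9899.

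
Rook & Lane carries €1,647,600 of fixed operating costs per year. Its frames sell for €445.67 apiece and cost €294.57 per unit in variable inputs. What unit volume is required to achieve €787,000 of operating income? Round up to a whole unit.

16,113 frames

Contribution margin per unit = €445.67 − €294.57 = €151.10.
Required volume = (fixed costs + target profit) ÷ CM = (€1,647,600 + €787,000) ÷ €151.10 = 16,112.51, so 16,113 frames.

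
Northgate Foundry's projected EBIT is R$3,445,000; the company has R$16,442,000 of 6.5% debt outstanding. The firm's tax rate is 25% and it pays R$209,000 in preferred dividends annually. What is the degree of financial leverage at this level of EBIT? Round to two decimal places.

1.64

Interest = R$1,068,730.00.
Preferred dividends grossed up pre-tax: R$209,000 / (1 − 0.25) = R$278,666.67.
DFL = EBIT ÷ [EBIT − I − D_p/(1−t)] = R$3,445,000 ÷ [R$3,445,000 − R$1,068,730.00 − R$278,666.67] = R$3,445,000 ÷ R$2,097,603.33 = 1.6424.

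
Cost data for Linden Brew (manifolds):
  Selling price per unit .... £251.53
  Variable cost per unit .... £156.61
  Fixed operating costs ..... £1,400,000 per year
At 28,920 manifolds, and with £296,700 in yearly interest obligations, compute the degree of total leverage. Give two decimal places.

At 28,920 units, contribution = 28,920 × £94.92 = £2,745,086.40.
Operating income = contribution − fixed costs = £2,745,086.40 − £1,400,000 = £1,345,086.40. Interest = £296,700.00.
DOL = £2,745,086.40 ÷ £1,345,086.40 = 2.0408; DFL = £1,345,086.40 ÷ £1,048,386.40 = 1.2830.
Combined leverage = 2.0408 × 1.2830 = 2.6183.

2.62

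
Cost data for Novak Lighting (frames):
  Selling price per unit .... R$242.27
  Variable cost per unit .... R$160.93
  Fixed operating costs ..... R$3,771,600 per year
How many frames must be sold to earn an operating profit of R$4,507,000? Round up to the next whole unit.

101,778 frames

Unit CM = price − variable cost = R$242.27 − R$160.93 = R$81.34.
Required volume = (fixed costs + target profit) ÷ CM = (R$3,771,600 + R$4,507,000) ÷ R$81.34 = 101,777.72, so 101,778 frames.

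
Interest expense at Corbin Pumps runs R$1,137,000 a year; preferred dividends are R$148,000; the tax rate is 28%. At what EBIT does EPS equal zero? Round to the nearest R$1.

R$1,342,556

Grossing the preferred dividend up to pre-tax terms: R$148,000 / (1 − 0.28) = R$205,555.56.
EPS = 0 when EBIT covers interest plus the pre-tax preferred burden: R$1,137,000 + R$205,555.56 = R$1,342,555.56.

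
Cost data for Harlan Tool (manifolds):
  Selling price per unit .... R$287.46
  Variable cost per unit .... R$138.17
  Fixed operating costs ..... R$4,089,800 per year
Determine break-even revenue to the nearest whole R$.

R$7,874,968

CM per unit = R$287.46 − R$138.17 = R$149.29; CM ratio = R$149.29 / R$287.46 = 0.5193.
Break-even sales = FC ÷ CM ratio = R$4,089,800 × R$287.46 / R$149.29 = R$7,874,968.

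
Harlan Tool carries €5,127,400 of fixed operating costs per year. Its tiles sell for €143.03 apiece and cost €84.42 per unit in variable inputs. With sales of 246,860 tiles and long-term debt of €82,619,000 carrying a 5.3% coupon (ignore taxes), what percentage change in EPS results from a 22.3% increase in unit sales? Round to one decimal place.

At 246,860 units, contribution = 246,860 × €58.61 = €14,468,464.60.
Operating income = contribution − fixed costs = €14,468,464.60 − €5,127,400 = €9,341,064.60.
Interest = €4,378,807.00, so EBIT − I = €4,962,257.60.
DCL = total CM / (EBIT − I) = €14,468,464.60 / €4,962,257.60 = 2.9157.
%ΔEPS = DCL × %ΔSales = 2.9157 × +22.3% = +65.0%.

+65.0%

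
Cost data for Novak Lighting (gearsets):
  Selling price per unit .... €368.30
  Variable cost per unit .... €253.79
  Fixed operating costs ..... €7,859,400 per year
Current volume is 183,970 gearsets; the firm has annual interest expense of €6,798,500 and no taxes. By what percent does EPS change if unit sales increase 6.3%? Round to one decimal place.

Contribution at this volume is 183,970 × €114.51 = €21,066,404.70.
EBIT = €21,066,404.70 − €7,859,400 = €13,207,004.70.
After interest of €6,798,500.00, pre-tax earnings = €6,408,504.70.
Degree of combined leverage = contribution ÷ (EBIT − I) = €21,066,404.70 ÷ €6,408,504.70 = 3.2873.
%ΔEPS = DCL × %ΔSales = 3.2873 × +6.3% = +20.7%.

+20.7%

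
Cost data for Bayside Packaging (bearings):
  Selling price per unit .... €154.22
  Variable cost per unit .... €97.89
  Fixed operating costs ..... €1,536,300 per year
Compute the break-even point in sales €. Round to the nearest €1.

€4,206,075

CM per unit = €154.22 − €97.89 = €56.33; CM ratio = €56.33 / €154.22 = 0.3653.
Break-even sales = FC ÷ CM ratio = €1,536,300 × €154.22 / €56.33 = €4,206,075.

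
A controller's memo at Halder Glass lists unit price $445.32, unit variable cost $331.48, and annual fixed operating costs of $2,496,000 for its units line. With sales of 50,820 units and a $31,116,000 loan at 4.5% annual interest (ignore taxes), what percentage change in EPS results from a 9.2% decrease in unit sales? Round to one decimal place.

-28.2%

Contribution at this volume is 50,820 × $113.84 = $5,785,348.80.
Operating income = contribution − fixed costs = $5,785,348.80 − $2,496,000 = $3,289,348.80.
Interest = $1,400,220.00, so EBIT − I = $1,889,128.80.
DCL = total CM / (EBIT − I) = $5,785,348.80 / $1,889,128.80 = 3.0624.
EPS therefore changes by 3.0624 × (-9.2%) = -28.2%.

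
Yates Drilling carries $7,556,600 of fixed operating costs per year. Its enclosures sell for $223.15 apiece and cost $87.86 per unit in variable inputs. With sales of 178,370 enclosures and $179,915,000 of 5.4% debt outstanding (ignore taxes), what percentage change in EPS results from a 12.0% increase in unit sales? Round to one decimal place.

Contribution at this volume is 178,370 × $135.29 = $24,131,677.30.
Subtracting fixed costs: EBIT = $24,131,677.30 − $7,556,600 = $16,575,077.30.
After interest of $9,715,410.00, pre-tax earnings = $6,859,667.30.
Degree of combined leverage = contribution ÷ (EBIT − I) = $24,131,677.30 ÷ $6,859,667.30 = 3.5179.
%ΔEPS = DCL × %ΔSales = 3.5179 × +12.0% = +42.2%.

+42.2%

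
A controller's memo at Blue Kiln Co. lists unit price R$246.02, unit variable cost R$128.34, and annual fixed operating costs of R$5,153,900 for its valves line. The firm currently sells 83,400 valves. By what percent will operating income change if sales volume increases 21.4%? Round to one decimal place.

Contribution at this volume is 83,400 × R$117.68 = R$9,814,512.00.
Operating income = contribution − fixed costs = R$9,814,512.00 − R$5,153,900 = R$4,660,612.00.
So DOL = total CM / EBIT = R$9,814,512.00 / R$4,660,612.00 = 2.1058.
%ΔEBIT = DOL × %ΔSales = 2.1058 × +21.4% = +45.1%.

+45.1%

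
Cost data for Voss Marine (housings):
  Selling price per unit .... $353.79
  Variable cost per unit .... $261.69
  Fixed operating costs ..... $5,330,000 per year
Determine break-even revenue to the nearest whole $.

$20,474,492

CM per unit = $353.79 − $261.69 = $92.10; CM ratio = $92.10 / $353.79 = 0.2603.
Break-even sales = FC ÷ CM ratio = $5,330,000 × $353.79 / $92.10 = $20,474,492.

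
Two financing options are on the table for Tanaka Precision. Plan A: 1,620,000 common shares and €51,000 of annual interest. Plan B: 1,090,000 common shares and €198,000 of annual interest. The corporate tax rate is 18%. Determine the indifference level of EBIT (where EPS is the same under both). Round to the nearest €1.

€500,321

At indifference, (EBIT − 51,000)(1 − t)/1,620,000 = (EBIT − 198,000)(1 − t)/1,090,000.
The (1 − t) factor cancels: (EBIT − 51,000) × 1,090,000 = (EBIT − 198,000) × 1,620,000.
EBIT × (1,620,000 − 1,090,000) = 198,000 × 1,620,000 − 51,000 × 1,090,000 = 265,170,000,000, so EBIT = 265,170,000,000 ÷ 530,000 = 500,320.75.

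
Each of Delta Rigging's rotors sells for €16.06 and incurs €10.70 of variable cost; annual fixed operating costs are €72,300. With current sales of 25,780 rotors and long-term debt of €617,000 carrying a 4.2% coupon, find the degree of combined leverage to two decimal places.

At 25,780 units, contribution = 25,780 × €5.36 = €138,180.80.
EBIT = €138,180.80 − €72,300 = €65,880.80. Interest = €25,914.00.
DOL = €138,180.80 ÷ €65,880.80 = 2.0974; DFL = €65,880.80 ÷ €39,966.80 = 1.6484.
Combined leverage = 2.0974 × 1.6484 = 3.4574.

3.46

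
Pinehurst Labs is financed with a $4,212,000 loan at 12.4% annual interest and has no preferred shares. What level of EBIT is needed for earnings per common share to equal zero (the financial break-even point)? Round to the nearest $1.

$522,288

Annual interest = 12.4% × $4,212,000 = $522,288.00.
With no preferred dividends, EPS = 0 when EBIT exactly covers interest, so the financial break-even EBIT is $522,288.00.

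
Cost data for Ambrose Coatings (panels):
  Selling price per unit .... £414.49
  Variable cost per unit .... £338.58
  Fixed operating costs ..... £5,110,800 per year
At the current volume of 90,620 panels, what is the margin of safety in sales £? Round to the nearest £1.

Unit CM = price − variable cost = £414.49 − £338.58 = £75.91. Break-even units = £5,110,800 ÷ £75.91 = 67,327.10; break-even revenue = 67,327.10 × £414.49 = £27,906,408.80.
Current sales = 90,620 × £414.49 = £37,561,083.80.
Margin of safety = £37,561,083.80 − £27,906,408.80 = £9,654,675.

£9,654,675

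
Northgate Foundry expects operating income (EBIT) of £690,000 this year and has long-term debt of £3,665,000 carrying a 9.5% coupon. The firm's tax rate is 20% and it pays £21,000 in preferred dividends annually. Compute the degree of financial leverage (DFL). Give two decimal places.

Annual interest charges come to £348,175.00.
Pre-tax preferred-dividend burden = £21,000 ÷ (1 − 0.20) = £26,250.00.
DFL = EBIT ÷ [EBIT − I − D_p/(1−t)] = £690,000 ÷ [£690,000 − £348,175.00 − £26,250.00] = £690,000 ÷ £315,575.00 = 2.1865.

2.19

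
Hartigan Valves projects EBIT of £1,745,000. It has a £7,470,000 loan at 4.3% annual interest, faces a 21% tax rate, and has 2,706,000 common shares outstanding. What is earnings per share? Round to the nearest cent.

Pre-tax income = £1,745,000 − £321,210.00 = £1,423,790.00.
After tax at 21%: net income = £1,423,790.00 × 0.79 = £1,124,794.10.
EPS = £1,124,794.10 ÷ 2,706,000 = £0.42.

£0.42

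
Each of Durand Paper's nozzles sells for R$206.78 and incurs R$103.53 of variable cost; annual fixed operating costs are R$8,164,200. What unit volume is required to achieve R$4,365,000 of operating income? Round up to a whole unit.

121,349 nozzles

Each unit contributes R$206.78 − R$103.53 = R$103.25.
Units = (FC + target) / CM = (R$8,164,200 + R$4,365,000) / R$103.25 = 121,348.18, so 121,349 nozzles.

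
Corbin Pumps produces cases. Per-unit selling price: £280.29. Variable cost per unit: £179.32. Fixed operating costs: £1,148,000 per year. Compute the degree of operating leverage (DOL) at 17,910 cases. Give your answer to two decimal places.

2.74

Contribution at this volume is 17,910 × £100.97 = £1,808,372.70.
Subtracting fixed costs: EBIT = £1,808,372.70 − £1,148,000 = £660,372.70.
Degree of operating leverage = £1,808,372.70 / £660,372.70 = 2.7384.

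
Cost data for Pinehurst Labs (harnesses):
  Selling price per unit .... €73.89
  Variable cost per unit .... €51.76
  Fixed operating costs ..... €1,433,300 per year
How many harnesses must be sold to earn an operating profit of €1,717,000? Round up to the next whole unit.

142,355 harnesses

Each unit contributes €73.89 − €51.76 = €22.13.
Need Q such that Q × €22.13 − €1,433,300 = €1,717,000, i.e. Q = €3,150,300 / €22.13 = 142,354.27 → 142,355.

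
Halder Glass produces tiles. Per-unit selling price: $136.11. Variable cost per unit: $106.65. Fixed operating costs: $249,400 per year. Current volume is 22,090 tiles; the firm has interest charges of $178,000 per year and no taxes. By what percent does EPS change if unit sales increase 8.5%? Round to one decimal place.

+24.8%

At 22,090 units, contribution = 22,090 × $29.46 = $650,771.40.
Operating income = contribution − fixed costs = $650,771.40 − $249,400 = $401,371.40.
After interest of $178,000.00, pre-tax earnings = $223,371.40.
Degree of combined leverage = contribution ÷ (EBIT − I) = $650,771.40 ÷ $223,371.40 = 2.9134.
EPS therefore changes by 2.9134 × (+8.5%) = +24.8%.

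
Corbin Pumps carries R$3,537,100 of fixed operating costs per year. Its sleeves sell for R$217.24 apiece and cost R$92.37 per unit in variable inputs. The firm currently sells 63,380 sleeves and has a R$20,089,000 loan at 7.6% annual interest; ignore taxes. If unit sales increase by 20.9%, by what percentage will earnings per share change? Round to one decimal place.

At 63,380 units, contribution = 63,380 × R$124.87 = R$7,914,260.60.
Subtracting fixed costs: EBIT = R$7,914,260.60 − R$3,537,100 = R$4,377,160.60.
After interest of R$1,526,764.00, pre-tax earnings = R$2,850,396.60.
DCL = total CM / (EBIT − I) = R$7,914,260.60 / R$2,850,396.60 = 2.7765.
%ΔEPS = DCL × %ΔSales = 2.7765 × +20.9% = +58.0%.

+58.0%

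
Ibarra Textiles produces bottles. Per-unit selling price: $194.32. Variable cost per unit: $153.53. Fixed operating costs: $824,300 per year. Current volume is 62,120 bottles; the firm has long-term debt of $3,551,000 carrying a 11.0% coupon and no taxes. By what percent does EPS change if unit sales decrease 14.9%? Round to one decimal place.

At 62,120 units, contribution = 62,120 × $40.79 = $2,533,874.80.
Subtracting fixed costs: EBIT = $2,533,874.80 − $824,300 = $1,709,574.80.
After interest of $390,610.00, pre-tax earnings = $1,318,964.80.
DCL = total CM / (EBIT − I) = $2,533,874.80 / $1,318,964.80 = 1.9211.
EPS therefore changes by 1.9211 × (-14.9%) = -28.6%.

-28.6%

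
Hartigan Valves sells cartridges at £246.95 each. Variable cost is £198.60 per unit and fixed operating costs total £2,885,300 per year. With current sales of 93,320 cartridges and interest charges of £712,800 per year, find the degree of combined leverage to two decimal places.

4.94

At 93,320 units, contribution = 93,320 × £48.35 = £4,512,022.00.
Operating income = contribution − fixed costs = £4,512,022.00 − £2,885,300 = £1,626,722.00. Interest = £712,800.00.
DOL = £4,512,022.00 ÷ £1,626,722.00 = 2.7737; DFL = £1,626,722.00 ÷ £913,922.00 = 1.7799.
DCL = DOL × DFL = 2.7737 × 1.7799 = 4.9369.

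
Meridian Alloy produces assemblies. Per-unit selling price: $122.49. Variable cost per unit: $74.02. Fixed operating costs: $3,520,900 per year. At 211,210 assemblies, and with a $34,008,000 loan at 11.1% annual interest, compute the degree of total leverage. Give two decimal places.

Contribution at this volume is 211,210 × $48.47 = $10,237,348.70.
EBIT = $10,237,348.70 − $3,520,900 = $6,716,448.70. Interest = $3,774,888.00, so EBIT − I = $2,941,560.70.
Degree of total leverage = total CM / (EBIT − interest) = $10,237,348.70 / $2,941,560.70 = 3.4802.

3.48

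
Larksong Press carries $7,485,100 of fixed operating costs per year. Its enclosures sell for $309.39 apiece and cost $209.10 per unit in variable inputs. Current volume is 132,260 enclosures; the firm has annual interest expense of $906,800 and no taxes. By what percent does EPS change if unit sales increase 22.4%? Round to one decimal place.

+61.0%

Total contribution margin = 132,260 × $100.29 = $13,264,355.40.
Operating income = contribution − fixed costs = $13,264,355.40 − $7,485,100 = $5,779,255.40.
After interest of $906,800.00, pre-tax earnings = $4,872,455.40.
DCL = total CM / (EBIT − I) = $13,264,355.40 / $4,872,455.40 = 2.7223.
%ΔEPS = DCL × %ΔSales = 2.7223 × +22.4% = +61.0%.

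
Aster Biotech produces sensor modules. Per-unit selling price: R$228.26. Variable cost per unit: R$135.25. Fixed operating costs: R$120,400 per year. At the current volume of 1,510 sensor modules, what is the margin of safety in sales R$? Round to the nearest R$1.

Unit CM = price − variable cost = R$228.26 − R$135.25 = R$93.01. Break-even units = R$120,400 ÷ R$93.01 = 1,294.48; break-even revenue = 1,294.48 × R$228.26 = R$295,479.02.
Current sales = 1,510 × R$228.26 = R$344,672.60.
Margin of safety = R$344,672.60 − R$295,479.02 = R$49,194.

R$49,194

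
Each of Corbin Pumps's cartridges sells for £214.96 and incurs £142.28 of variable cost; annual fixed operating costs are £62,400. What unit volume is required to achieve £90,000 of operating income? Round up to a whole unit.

2,097 cartridges

Contribution margin per unit = £214.96 − £142.28 = £72.68.
Need Q such that Q × £72.68 − £62,400 = £90,000, i.e. Q = £152,400 / £72.68 = 2,096.86 → 2,097.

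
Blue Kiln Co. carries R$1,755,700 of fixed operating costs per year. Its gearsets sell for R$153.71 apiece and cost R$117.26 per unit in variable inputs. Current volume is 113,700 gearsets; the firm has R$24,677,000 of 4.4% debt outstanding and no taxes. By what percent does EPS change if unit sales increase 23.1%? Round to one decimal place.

At 113,700 units, contribution = 113,700 × R$36.45 = R$4,144,365.00.
EBIT = R$4,144,365.00 − R$1,755,700 = R$2,388,665.00.
Interest = R$1,085,788.00, so EBIT − I = R$1,302,877.00.
DCL = total CM / (EBIT − I) = R$4,144,365.00 / R$1,302,877.00 = 3.1809.
EPS therefore changes by 3.1809 × (+23.1%) = +73.5%.

+73.5%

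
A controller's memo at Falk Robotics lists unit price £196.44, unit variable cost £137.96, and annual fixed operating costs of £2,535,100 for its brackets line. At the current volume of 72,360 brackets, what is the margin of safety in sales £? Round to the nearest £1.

£5,698,751

Each unit contributes £196.44 − £137.96 = £58.48. Break-even units = £2,535,100 ÷ £58.48 = 43,349.86; break-even revenue = 43,349.86 × £196.44 = £8,515,647.13.
Current sales = 72,360 × £196.44 = £14,214,398.40.
Margin of safety = £14,214,398.40 − £8,515,647.13 = £5,698,751.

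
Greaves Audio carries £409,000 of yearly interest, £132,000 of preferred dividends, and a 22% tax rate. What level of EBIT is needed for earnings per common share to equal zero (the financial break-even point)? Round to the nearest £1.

Preferred dividends are paid after tax, so their pre-tax equivalent is £132,000 ÷ (1 − 0.22) = £169,230.77.
EPS = 0 when EBIT covers interest plus the pre-tax preferred burden: £409,000 + £169,230.77 = £578,230.77.

£578,231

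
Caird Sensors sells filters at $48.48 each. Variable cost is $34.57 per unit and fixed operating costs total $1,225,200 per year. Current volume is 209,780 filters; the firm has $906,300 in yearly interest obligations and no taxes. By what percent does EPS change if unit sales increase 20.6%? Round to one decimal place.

Contribution at this volume is 209,780 × $13.91 = $2,918,039.80.
Operating income = contribution − fixed costs = $2,918,039.80 − $1,225,200 = $1,692,839.80.
After interest of $906,300.00, pre-tax earnings = $786,539.80.
Degree of combined leverage = contribution ÷ (EBIT − I) = $2,918,039.80 ÷ $786,539.80 = 3.7100.
%ΔEPS = DCL × %ΔSales = 3.7100 × +20.6% = +76.4%.

+76.4%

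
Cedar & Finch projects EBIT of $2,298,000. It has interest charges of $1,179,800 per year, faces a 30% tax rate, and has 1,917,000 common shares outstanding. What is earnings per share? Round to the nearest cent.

$0.41

Pre-tax income = $2,298,000 − $1,179,800.00 = $1,118,200.00.
After tax at 30%: net income = $1,118,200.00 × 0.70 = $782,740.00.
Per share: $782,740.00 / 1,917,000 shares = $0.41.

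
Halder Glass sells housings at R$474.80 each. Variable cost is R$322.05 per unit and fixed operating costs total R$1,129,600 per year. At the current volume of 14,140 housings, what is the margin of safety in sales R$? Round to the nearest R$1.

Each unit contributes R$474.80 − R$322.05 = R$152.75. Break-even units = R$1,129,600 ÷ R$152.75 = 7,395.09; break-even revenue = 7,395.09 × R$474.80 = R$3,511,188.74.
Actual sales revenue = 14,140 × R$474.80 = R$6,713,672.00.
Margin of safety = R$6,713,672.00 − R$3,511,188.74 = R$3,202,483.

R$3,202,483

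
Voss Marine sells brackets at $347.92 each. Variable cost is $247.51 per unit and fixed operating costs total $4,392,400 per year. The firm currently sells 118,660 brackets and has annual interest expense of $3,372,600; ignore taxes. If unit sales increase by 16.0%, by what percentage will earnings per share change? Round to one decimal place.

Contribution at this volume is 118,660 × $100.41 = $11,914,650.60.
Operating income = contribution − fixed costs = $11,914,650.60 − $4,392,400 = $7,522,250.60.
After interest of $3,372,600.00, pre-tax earnings = $4,149,650.60.
Degree of combined leverage = contribution ÷ (EBIT − I) = $11,914,650.60 ÷ $4,149,650.60 = 2.8712.
EPS therefore changes by 2.8712 × (+16.0%) = +45.9%.

+45.9%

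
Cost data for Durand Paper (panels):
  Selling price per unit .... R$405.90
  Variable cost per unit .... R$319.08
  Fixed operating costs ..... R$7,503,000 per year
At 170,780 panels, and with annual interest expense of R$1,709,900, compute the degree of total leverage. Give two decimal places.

At 170,780 units, contribution = 170,780 × R$86.82 = R$14,827,119.60.
Operating income = contribution − fixed costs = R$14,827,119.60 − R$7,503,000 = R$7,324,119.60. Interest = R$1,709,900.00.
DOL = R$14,827,119.60 ÷ R$7,324,119.60 = 2.0244; DFL = R$7,324,119.60 ÷ R$5,614,219.60 = 1.3046.
DCL = DOL × DFL = 2.0244 × 1.3046 = 2.6410.

2.64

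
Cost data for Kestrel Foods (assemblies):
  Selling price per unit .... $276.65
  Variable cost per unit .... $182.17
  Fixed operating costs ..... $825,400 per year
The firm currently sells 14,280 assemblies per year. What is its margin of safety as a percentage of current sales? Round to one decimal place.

Each unit contributes $276.65 − $182.17 = $94.48. Break-even units = $825,400 ÷ $94.48 = 8,736.24; break-even revenue = 8,736.24 × $276.65 = $2,416,880.93.
Actual sales revenue = 14,280 × $276.65 = $3,950,562.00.
Margin of safety = ($3,950,562.00 − $2,416,880.93) ÷ $3,950,562.00 = 38.8%.

38.8%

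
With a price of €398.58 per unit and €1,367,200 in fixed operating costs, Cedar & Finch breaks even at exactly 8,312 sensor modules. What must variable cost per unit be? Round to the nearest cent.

Contribution per unit must be FC / Q = €1,367,200 / 8,312 = €164.4851.
Hence VC = price − CM = €398.58 − €164.4851 = €234.09.

€234.09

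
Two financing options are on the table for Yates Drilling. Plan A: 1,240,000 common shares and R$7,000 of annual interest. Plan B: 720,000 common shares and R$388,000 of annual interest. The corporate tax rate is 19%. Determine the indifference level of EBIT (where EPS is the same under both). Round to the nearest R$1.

At indifference, (EBIT − 7,000)(1 − t)/1,240,000 = (EBIT − 388,000)(1 − t)/720,000.
Cancelling (1 − t) and cross-multiplying: 720,000·(EBIT − 7,000) = 1,240,000·(EBIT − 388,000).
Solving, EBIT = (388,000·1,240,000 − 7,000·720,000) / (1,240,000 − 720,000) = 476,080,000,000 / 520,000 = 915,538.46.

R$915,538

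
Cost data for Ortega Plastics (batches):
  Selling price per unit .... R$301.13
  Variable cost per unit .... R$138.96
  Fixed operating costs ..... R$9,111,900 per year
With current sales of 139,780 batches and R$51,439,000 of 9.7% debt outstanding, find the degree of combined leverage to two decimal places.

Total contribution margin = 139,780 × R$162.17 = R$22,668,122.60.
Subtracting fixed costs: EBIT = R$22,668,122.60 − R$9,111,900 = R$13,556,222.60. Interest = R$4,989,583.00, so EBIT − I = R$8,566,639.60.
Degree of total leverage = total CM / (EBIT − interest) = R$22,668,122.60 / R$8,566,639.60 = 2.6461.

2.65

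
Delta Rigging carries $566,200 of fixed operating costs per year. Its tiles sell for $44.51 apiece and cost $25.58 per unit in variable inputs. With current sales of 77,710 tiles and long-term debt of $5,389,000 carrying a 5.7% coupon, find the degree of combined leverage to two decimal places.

2.46

Total contribution margin = 77,710 × $18.93 = $1,471,050.30.
EBIT = $1,471,050.30 − $566,200 = $904,850.30. Interest = $307,173.00.
DOL = $1,471,050.30 ÷ $904,850.30 = 1.6257; DFL = $904,850.30 ÷ $597,677.30 = 1.5139.
DCL = DOL × DFL = 1.6257 × 1.5139 = 2.4611.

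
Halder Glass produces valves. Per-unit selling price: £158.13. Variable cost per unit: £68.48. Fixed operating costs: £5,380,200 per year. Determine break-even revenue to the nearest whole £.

CM per unit = £158.13 − £68.48 = £89.65; CM ratio = £89.65 / £158.13 = 0.5669.
Break-even sales = FC ÷ CM ratio = £5,380,200 × £158.13 / £89.65 = £9,489,917.

£9,489,917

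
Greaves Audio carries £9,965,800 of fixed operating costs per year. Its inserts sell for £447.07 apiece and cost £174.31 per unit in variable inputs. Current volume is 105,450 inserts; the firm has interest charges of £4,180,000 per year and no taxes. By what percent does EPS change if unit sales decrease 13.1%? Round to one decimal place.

-25.8%

Contribution at this volume is 105,450 × £272.76 = £28,762,542.00.
EBIT = £28,762,542.00 − £9,965,800 = £18,796,742.00.
Interest = £4,180,000.00, so EBIT − I = £14,616,742.00.
Degree of combined leverage = contribution ÷ (EBIT − I) = £28,762,542.00 ÷ £14,616,742.00 = 1.9678.
%ΔEPS = DCL × %ΔSales = 1.9678 × -13.1% = -25.8%.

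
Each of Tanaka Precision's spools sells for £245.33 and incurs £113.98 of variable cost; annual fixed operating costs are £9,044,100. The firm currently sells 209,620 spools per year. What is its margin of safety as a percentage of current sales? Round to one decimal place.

Contribution margin per unit = £245.33 − £113.98 = £131.35. Break-even units = £9,044,100 ÷ £131.35 = 68,854.97; break-even revenue = 68,854.97 × £245.33 = £16,892,189.21.
Current sales = 209,620 × £245.33 = £51,426,074.60.
Margin of safety = (£51,426,074.60 − £16,892,189.21) ÷ £51,426,074.60 = 67.2%.

67.2%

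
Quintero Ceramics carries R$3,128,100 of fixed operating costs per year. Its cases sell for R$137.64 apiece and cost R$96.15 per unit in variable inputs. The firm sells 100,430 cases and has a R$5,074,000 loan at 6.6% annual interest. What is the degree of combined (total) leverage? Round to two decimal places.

5.92

Contribution at this volume is 100,430 × R$41.49 = R$4,166,840.70.
EBIT = R$4,166,840.70 − R$3,128,100 = R$1,038,740.70. Interest = R$334,884.00, so EBIT − I = R$703,856.70.
DCL = contribution ÷ (EBIT − I) = R$4,166,840.70 ÷ R$703,856.70 = 5.9200.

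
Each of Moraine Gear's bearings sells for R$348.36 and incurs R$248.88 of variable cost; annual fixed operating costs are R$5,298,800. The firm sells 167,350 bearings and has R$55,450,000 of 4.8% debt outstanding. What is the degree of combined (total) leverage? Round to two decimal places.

Contribution at this volume is 167,350 × R$99.48 = R$16,647,978.00.
Subtracting fixed costs: EBIT = R$16,647,978.00 − R$5,298,800 = R$11,349,178.00. Interest = R$2,661,600.00, so EBIT − I = R$8,687,578.00.
Degree of total leverage = total CM / (EBIT − interest) = R$16,647,978.00 / R$8,687,578.00 = 1.9163.

1.92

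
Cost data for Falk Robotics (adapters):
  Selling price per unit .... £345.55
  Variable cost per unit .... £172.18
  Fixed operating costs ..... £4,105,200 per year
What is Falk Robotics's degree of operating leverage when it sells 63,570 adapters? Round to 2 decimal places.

1.59

Contribution at this volume is 63,570 × £173.37 = £11,021,130.90.
EBIT = £11,021,130.90 − £4,105,200 = £6,915,930.90.
So DOL = total CM / EBIT = £11,021,130.90 / £6,915,930.90 = 1.5936.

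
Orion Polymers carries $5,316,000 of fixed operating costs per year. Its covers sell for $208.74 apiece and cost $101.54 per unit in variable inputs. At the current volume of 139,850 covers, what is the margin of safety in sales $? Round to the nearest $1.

Unit CM = price − variable cost = $208.74 − $101.54 = $107.20. Break-even units = $5,316,000 ÷ $107.20 = 49,589.55; break-even revenue = 49,589.55 × $208.74 = $10,351,323.13.
Actual sales revenue = 139,850 × $208.74 = $29,192,289.00.
Margin of safety = $29,192,289.00 − $10,351,323.13 = $18,840,966.

$18,840,966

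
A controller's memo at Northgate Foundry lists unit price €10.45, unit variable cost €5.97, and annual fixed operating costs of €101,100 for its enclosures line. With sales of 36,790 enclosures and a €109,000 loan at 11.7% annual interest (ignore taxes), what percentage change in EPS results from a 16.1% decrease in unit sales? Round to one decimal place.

-52.1%

Total contribution margin = 36,790 × €4.48 = €164,819.20.
Subtracting fixed costs: EBIT = €164,819.20 − €101,100 = €63,719.20.
After interest of €12,753.00, pre-tax earnings = €50,966.20.
DCL = total CM / (EBIT − I) = €164,819.20 / €50,966.20 = 3.2339.
EPS therefore changes by 3.2339 × (-16.1%) = -52.1%.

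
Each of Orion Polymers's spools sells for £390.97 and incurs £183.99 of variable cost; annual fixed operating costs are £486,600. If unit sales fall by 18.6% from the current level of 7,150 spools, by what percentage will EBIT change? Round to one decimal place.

Contribution at this volume is 7,150 × £206.98 = £1,479,907.00.
EBIT = £1,479,907.00 − £486,600 = £993,307.00.
DOL = contribution ÷ EBIT = £1,479,907.00 ÷ £993,307.00 = 1.4899.
So EBIT moves 1.4899 × (-18.6%) = -27.7%.

-27.7%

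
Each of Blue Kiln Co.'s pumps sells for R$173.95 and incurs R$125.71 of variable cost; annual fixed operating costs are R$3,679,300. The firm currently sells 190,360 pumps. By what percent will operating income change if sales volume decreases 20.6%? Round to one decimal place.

-34.4%

Contribution at this volume is 190,360 × R$48.24 = R$9,182,966.40.
Subtracting fixed costs: EBIT = R$9,182,966.40 − R$3,679,300 = R$5,503,666.40.
So DOL = total CM / EBIT = R$9,182,966.40 / R$5,503,666.40 = 1.6685.
%ΔEBIT = DOL × %ΔSales = 1.6685 × -20.6% = -34.4%.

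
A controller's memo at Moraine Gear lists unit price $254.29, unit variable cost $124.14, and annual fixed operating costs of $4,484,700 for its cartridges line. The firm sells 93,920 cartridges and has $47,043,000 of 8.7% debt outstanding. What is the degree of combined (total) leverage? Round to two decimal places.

3.35

Total contribution margin = 93,920 × $130.15 = $12,223,688.00.
Subtracting fixed costs: EBIT = $12,223,688.00 − $4,484,700 = $7,738,988.00. Interest = $4,092,741.00, so EBIT − I = $3,646,247.00.
Degree of total leverage = total CM / (EBIT − interest) = $12,223,688.00 / $3,646,247.00 = 3.3524.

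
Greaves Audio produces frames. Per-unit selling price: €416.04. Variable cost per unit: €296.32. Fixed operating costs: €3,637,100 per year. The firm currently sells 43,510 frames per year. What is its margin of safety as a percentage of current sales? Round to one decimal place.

Each unit contributes €416.04 − €296.32 = €119.72. Break-even units = €3,637,100 ÷ €119.72 = 30,380.05; break-even revenue = 30,380.05 × €416.04 = €12,639,317.44.
Current sales = 43,510 × €416.04 = €18,101,900.40.
Margin of safety = (€18,101,900.40 − €12,639,317.44) ÷ €18,101,900.40 = 30.2%.

30.2%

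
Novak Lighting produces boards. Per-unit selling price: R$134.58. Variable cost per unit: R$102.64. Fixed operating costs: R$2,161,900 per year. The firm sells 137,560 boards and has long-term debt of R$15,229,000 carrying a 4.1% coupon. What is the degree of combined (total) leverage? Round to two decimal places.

2.73

Contribution at this volume is 137,560 × R$31.94 = R$4,393,666.40.
Operating income = contribution − fixed costs = R$4,393,666.40 − R$2,161,900 = R$2,231,766.40. Interest = R$624,389.00, so EBIT − I = R$1,607,377.40.
DCL = contribution ÷ (EBIT − I) = R$4,393,666.40 ÷ R$1,607,377.40 = 2.7334.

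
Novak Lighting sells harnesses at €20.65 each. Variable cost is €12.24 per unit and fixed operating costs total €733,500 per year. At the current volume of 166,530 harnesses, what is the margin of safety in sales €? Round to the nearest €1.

€1,637,801

Contribution margin per unit = €20.65 − €12.24 = €8.41. Break-even units = €733,500 ÷ €8.41 = 87,217.60; break-even revenue = 87,217.60 × €20.65 = €1,801,043.40.
Actual sales revenue = 166,530 × €20.65 = €3,438,844.50.
Margin of safety = €3,438,844.50 − €1,801,043.40 = €1,637,801.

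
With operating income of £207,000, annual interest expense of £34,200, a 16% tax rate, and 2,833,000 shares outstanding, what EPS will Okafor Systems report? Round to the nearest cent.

£0.05

Pre-tax income = £207,000 − £34,200.00 = £172,800.00.
Net income = £172,800.00 × (1 − 0.16) = £145,152.00.
Per share: £145,152.00 / 2,833,000 shares = £0.05.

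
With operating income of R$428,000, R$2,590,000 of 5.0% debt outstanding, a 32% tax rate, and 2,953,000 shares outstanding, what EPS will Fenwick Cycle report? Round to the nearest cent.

Pre-tax income = R$428,000 − R$129,500.00 = R$298,500.00.
After tax at 32%: net income = R$298,500.00 × 0.68 = R$202,980.00.
EPS = R$202,980.00 ÷ 2,953,000 = R$0.07.

R$0.07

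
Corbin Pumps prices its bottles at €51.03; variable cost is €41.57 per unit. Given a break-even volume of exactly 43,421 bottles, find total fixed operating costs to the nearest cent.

Unit CM = price − variable cost = €51.03 − €41.57 = €9.46.
Since BE = FC / CM, FC = 43,421 × €9.46 = €410,762.66.

€410,762.66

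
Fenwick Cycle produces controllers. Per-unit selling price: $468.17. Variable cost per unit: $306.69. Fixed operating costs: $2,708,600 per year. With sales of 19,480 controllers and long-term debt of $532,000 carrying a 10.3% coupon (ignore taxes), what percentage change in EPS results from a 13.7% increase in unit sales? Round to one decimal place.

+112.7%

At 19,480 units, contribution = 19,480 × $161.48 = $3,145,630.40.
Operating income = contribution − fixed costs = $3,145,630.40 − $2,708,600 = $437,030.40.
After interest of $54,796.00, pre-tax earnings = $382,234.40.
Degree of combined leverage = contribution ÷ (EBIT − I) = $3,145,630.40 ÷ $382,234.40 = 8.2296.
EPS therefore changes by 8.2296 × (+13.7%) = +112.7%.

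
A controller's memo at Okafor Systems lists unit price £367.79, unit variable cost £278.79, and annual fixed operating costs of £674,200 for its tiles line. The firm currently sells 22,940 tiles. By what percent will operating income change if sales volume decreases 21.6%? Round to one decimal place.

At 22,940 units, contribution = 22,940 × £89.00 = £2,041,660.00.
Subtracting fixed costs: EBIT = £2,041,660.00 − £674,200 = £1,367,460.00.
So DOL = total CM / EBIT = £2,041,660.00 / £1,367,460.00 = 1.4930.
Operating income changes by 1.4930 × -21.6% = -32.2%.

-32.2%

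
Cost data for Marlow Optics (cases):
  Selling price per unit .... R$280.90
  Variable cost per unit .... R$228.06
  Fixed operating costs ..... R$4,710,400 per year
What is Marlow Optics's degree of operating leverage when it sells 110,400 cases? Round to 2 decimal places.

Total contribution margin = 110,400 × R$52.84 = R$5,833,536.00.
Operating income = contribution − fixed costs = R$5,833,536.00 − R$4,710,400 = R$1,123,136.00.
DOL = contribution ÷ EBIT = R$5,833,536.00 ÷ R$1,123,136.00 = 5.1940.

5.19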